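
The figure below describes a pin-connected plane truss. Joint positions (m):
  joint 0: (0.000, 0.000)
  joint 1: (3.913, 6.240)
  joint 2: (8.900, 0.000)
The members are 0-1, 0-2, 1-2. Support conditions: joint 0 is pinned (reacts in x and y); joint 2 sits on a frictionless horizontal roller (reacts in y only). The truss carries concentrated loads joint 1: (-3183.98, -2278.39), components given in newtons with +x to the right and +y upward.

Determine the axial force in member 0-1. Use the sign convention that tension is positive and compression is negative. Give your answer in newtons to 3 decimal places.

N=3 nodes, M=3 members, R=3 reactions → 2N=6, M+R=6
member 0 (0-1): L=7.3654, (cx,cy)=(0.5313,0.8472)
member 1 (0-2): L=8.9000, (cx,cy)=(1.0000,0.0000)
member 2 (1-2): L=7.9880, (cx,cy)=(0.6243,-0.7812)
solve A·x = −loads:
  F[0-1] = -4141.8944 N (compression)
  F[0-2] = -983.5258 N (compression)
  F[1-2] = +1575.3722 N (tension)
  Rx@0 = +3183.9800 N
  Ry@0 = +3509.0299 N
  Ry@2 = -1230.6399 N

-4141.894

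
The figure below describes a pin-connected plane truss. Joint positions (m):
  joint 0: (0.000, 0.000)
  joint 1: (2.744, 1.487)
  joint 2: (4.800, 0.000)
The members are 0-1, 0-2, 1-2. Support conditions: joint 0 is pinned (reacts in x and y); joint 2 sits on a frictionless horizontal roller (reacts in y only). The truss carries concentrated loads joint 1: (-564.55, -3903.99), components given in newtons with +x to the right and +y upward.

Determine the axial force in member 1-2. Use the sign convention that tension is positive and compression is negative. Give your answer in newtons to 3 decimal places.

-3509.825

N=3 nodes, M=3 members, R=3 reactions → 2N=6, M+R=6
member 0 (0-1): L=3.1210, (cx,cy)=(0.8792,0.4764)
member 1 (0-2): L=4.8000, (cx,cy)=(1.0000,0.0000)
member 2 (1-2): L=2.5374, (cx,cy)=(0.8103,-0.5860)
solve A·x = −loads:
  F[0-1] = -3876.8151 N (compression)
  F[0-2] = +2843.9555 N (tension)
  F[1-2] = -3509.8250 N (compression)
  Rx@0 = +564.5500 N
  Ry@0 = +1847.1019 N
  Ry@2 = +2056.8881 N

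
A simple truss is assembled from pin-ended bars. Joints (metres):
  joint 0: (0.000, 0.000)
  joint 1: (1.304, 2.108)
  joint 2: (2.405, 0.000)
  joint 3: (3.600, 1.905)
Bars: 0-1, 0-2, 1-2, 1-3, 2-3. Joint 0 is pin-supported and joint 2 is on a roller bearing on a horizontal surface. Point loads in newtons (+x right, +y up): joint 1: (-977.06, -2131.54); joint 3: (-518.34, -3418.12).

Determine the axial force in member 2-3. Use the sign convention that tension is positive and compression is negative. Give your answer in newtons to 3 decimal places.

N=4 nodes, M=5 members, R=3 reactions → 2N=8, M+R=8
member 0 (0-1): L=2.4787, (cx,cy)=(0.5261,0.8504)
member 1 (0-2): L=2.4050, (cx,cy)=(1.0000,0.0000)
member 2 (1-2): L=2.3782, (cx,cy)=(0.4630,-0.8864)
member 3 (1-3): L=2.3050, (cx,cy)=(0.9961,-0.0881)
member 4 (2-3): L=2.2488, (cx,cy)=(0.5314,0.8471)
solve A·x = −loads:
  F[0-1] = -640.1269 N (compression)
  F[0-2] = -1158.6441 N (compression)
  F[1-2] = -1944.2472 N (compression)
  F[1-3] = +1546.4100 N (tension)
  F[2-3] = -3874.2035 N (compression)
  Rx@0 = +1495.4000 N
  Ry@0 = +544.3877 N
  Ry@2 = +5005.2723 N

-3874.204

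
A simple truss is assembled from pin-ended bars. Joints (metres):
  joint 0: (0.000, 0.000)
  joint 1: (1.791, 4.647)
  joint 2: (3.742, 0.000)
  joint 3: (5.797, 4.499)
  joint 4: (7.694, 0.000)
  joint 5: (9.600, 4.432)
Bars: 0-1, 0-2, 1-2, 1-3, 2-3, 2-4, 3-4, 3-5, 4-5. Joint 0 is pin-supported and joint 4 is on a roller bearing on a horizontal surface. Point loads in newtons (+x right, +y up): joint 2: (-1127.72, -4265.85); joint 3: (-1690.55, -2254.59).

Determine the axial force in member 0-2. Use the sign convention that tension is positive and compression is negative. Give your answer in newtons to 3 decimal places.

-1378.549

N=6 nodes, M=9 members, R=3 reactions → 2N=12, M+R=12
member 0 (0-1): L=4.9802, (cx,cy)=(0.3596,0.9331)
member 1 (0-2): L=3.7420, (cx,cy)=(1.0000,0.0000)
member 2 (1-2): L=5.0399, (cx,cy)=(0.3871,-0.9220)
member 3 (1-3): L=4.0087, (cx,cy)=(0.9993,-0.0369)
member 4 (2-3): L=4.9461, (cx,cy)=(0.4155,0.9096)
member 5 (2-4): L=3.9520, (cx,cy)=(1.0000,0.0000)
member 6 (3-4): L=4.8826, (cx,cy)=(0.3885,-0.9214)
member 7 (3-5): L=3.8036, (cx,cy)=(0.9998,-0.0176)
member 8 (4-5): L=4.8245, (cx,cy)=(0.3951,0.9187)
solve A·x = −loads:
  F[0-1] = -4003.3971 N (compression)
  F[0-2] = -1378.5489 N (compression)
  F[1-2] = +4173.8569 N (tension)
  F[1-3] = -3057.5376 N (compression)
  F[2-3] = +458.8922 N (tension)
  F[2-4] = +1174.2436 N (tension)
  F[3-4] = -3022.3199 N (compression)
  F[3-5] = +0.0000 N (tension)
  F[4-5] = -0.0000 N (compression)
  Rx@0 = +2818.2700 N
  Ry@0 = +3735.5577 N
  Ry@4 = +2784.8823 N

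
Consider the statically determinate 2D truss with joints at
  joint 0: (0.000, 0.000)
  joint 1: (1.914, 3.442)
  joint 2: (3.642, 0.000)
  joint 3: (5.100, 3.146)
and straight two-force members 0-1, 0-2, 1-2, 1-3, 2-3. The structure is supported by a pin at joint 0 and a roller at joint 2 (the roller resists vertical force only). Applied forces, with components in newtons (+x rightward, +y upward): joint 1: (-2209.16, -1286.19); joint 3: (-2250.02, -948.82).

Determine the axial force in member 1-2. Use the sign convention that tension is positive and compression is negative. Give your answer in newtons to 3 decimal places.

3510.021

N=4 nodes, M=5 members, R=3 reactions → 2N=8, M+R=8
member 0 (0-1): L=3.9384, (cx,cy)=(0.4860,0.8740)
member 1 (0-2): L=3.6420, (cx,cy)=(1.0000,0.0000)
member 2 (1-2): L=3.8514, (cx,cy)=(0.4487,-0.8937)
member 3 (1-3): L=3.1997, (cx,cy)=(0.9957,-0.0925)
member 4 (2-3): L=3.4674, (cx,cy)=(0.4205,0.9073)
solve A·x = −loads:
  F[0-1] = -4876.4477 N (compression)
  F[0-2] = -2089.2857 N (compression)
  F[1-2] = +3510.0214 N (tension)
  F[1-3] = -1743.0394 N (compression)
  F[2-3] = -1223.4822 N (compression)
  Rx@0 = +4459.1800 N
  Ry@0 = +4261.8474 N
  Ry@2 = -2026.8374 N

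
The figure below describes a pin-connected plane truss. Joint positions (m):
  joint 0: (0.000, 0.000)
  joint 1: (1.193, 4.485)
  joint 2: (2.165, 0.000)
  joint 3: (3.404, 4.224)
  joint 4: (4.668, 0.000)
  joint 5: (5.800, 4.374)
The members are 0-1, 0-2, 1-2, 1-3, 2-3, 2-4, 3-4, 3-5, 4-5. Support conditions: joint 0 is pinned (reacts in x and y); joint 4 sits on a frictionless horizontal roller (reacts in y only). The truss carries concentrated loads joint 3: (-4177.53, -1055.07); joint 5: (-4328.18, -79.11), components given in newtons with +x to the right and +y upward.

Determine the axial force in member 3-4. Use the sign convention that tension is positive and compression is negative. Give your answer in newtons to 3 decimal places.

7069.829

N=6 nodes, M=9 members, R=3 reactions → 2N=12, M+R=12
member 0 (0-1): L=4.6410, (cx,cy)=(0.2571,0.9664)
member 1 (0-2): L=2.1650, (cx,cy)=(1.0000,0.0000)
member 2 (1-2): L=4.5891, (cx,cy)=(0.2118,-0.9773)
member 3 (1-3): L=2.2264, (cx,cy)=(0.9931,-0.1172)
member 4 (2-3): L=4.4020, (cx,cy)=(0.2815,0.9596)
member 5 (2-4): L=2.5030, (cx,cy)=(1.0000,0.0000)
member 6 (3-4): L=4.4091, (cx,cy)=(0.2867,-0.9580)
member 7 (3-5): L=2.4007, (cx,cy)=(0.9980,0.0625)
member 8 (4-5): L=4.5181, (cx,cy)=(0.2505,0.9681)
solve A·x = −loads:
  F[0-1] = -8384.0101 N (compression)
  F[0-2] = -6350.5239 N (compression)
  F[1-2] = +8775.1791 N (tension)
  F[1-3] = -4041.6855 N (compression)
  F[2-3] = -8937.4135 N (compression)
  F[2-4] = -1976.3229 N (compression)
  F[3-4] = +7069.8291 N (tension)
  F[3-5] = -4387.2219 N (compression)
  F[4-5] = +201.4375 N (tension)
  Rx@0 = +8505.7100 N
  Ry@0 = +8102.2712 N
  Ry@4 = -6968.0912 N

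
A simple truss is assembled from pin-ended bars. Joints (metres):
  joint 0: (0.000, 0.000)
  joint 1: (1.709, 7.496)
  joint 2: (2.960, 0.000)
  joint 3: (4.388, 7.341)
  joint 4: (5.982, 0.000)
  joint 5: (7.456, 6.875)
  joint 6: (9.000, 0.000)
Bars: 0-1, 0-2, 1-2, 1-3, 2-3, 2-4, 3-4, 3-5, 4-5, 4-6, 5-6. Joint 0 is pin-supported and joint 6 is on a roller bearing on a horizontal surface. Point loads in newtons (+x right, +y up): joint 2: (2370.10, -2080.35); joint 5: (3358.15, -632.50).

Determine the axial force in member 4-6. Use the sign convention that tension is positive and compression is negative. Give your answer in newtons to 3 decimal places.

N=7 nodes, M=11 members, R=3 reactions → 2N=14, M+R=14
member 0 (0-1): L=7.6883, (cx,cy)=(0.2223,0.9750)
member 1 (0-2): L=2.9600, (cx,cy)=(1.0000,0.0000)
member 2 (1-2): L=7.5997, (cx,cy)=(0.1646,-0.9864)
member 3 (1-3): L=2.6835, (cx,cy)=(0.9983,-0.0578)
member 4 (2-3): L=7.4786, (cx,cy)=(0.1909,0.9816)
member 5 (2-4): L=3.0220, (cx,cy)=(1.0000,0.0000)
member 6 (3-4): L=7.5121, (cx,cy)=(0.2122,-0.9772)
member 7 (3-5): L=3.1032, (cx,cy)=(0.9887,-0.1502)
member 8 (4-5): L=7.0312, (cx,cy)=(0.2096,0.9778)
member 9 (4-6): L=3.0180, (cx,cy)=(1.0000,0.0000)
member 10 (5-6): L=7.0462, (cx,cy)=(0.2191,-0.9757)
solve A·x = −loads:
  F[0-1] = +1087.8137 N (tension)
  F[0-2] = +5486.4460 N (tension)
  F[1-2] = -1100.0727 N (compression)
  F[1-3] = +423.5968 N (tension)
  F[2-3] = +3224.7488 N (tension)
  F[2-4] = +2319.5113 N (tension)
  F[3-4] = -3490.7034 N (compression)
  F[3-5] = +1799.7462 N (tension)
  F[4-5] = +3488.7345 N (tension)
  F[4-6] = +847.4479 N (tension)
  F[5-6] = -3867.4387 N (compression)
  Rx@0 = -5728.2500 N
  Ry@0 = -1060.5986 N
  Ry@6 = +3773.4486 N

847.448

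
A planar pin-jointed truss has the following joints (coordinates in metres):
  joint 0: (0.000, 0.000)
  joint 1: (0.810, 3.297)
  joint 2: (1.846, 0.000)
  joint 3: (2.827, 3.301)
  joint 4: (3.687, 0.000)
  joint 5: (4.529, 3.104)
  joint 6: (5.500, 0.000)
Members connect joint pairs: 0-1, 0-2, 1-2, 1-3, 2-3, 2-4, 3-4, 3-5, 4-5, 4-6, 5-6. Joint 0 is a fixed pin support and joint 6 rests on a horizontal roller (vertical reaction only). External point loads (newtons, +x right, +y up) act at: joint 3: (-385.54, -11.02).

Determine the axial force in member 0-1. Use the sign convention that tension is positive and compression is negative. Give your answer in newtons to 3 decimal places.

-243.790

N=7 nodes, M=11 members, R=3 reactions → 2N=14, M+R=14
member 0 (0-1): L=3.3950, (cx,cy)=(0.2386,0.9711)
member 1 (0-2): L=1.8460, (cx,cy)=(1.0000,0.0000)
member 2 (1-2): L=3.4559, (cx,cy)=(0.2998,-0.9540)
member 3 (1-3): L=2.0170, (cx,cy)=(1.0000,0.0020)
member 4 (2-3): L=3.4437, (cx,cy)=(0.2849,0.9586)
member 5 (2-4): L=1.8410, (cx,cy)=(1.0000,0.0000)
member 6 (3-4): L=3.4112, (cx,cy)=(0.2521,-0.9677)
member 7 (3-5): L=1.7134, (cx,cy)=(0.9934,-0.1150)
member 8 (4-5): L=3.2162, (cx,cy)=(0.2618,0.9651)
member 9 (4-6): L=1.8130, (cx,cy)=(1.0000,0.0000)
member 10 (5-6): L=3.2523, (cx,cy)=(0.2986,-0.9544)
solve A·x = −loads:
  F[0-1] = -243.7900 N (compression)
  F[0-2] = -327.3758 N (compression)
  F[1-2] = +247.8874 N (tension)
  F[1-3] = -132.4746 N (compression)
  F[2-3] = -246.7092 N (compression)
  F[2-4] = -182.7858 N (compression)
  F[3-4] = +217.9748 N (tension)
  F[3-5] = +128.6852 N (tension)
  F[4-5] = -218.5567 N (compression)
  F[4-6] = -70.6133 N (compression)
  F[5-6] = +236.5168 N (tension)
  Rx@0 = +385.5400 N
  Ry@0 = +236.7498 N
  Ry@6 = -225.7298 N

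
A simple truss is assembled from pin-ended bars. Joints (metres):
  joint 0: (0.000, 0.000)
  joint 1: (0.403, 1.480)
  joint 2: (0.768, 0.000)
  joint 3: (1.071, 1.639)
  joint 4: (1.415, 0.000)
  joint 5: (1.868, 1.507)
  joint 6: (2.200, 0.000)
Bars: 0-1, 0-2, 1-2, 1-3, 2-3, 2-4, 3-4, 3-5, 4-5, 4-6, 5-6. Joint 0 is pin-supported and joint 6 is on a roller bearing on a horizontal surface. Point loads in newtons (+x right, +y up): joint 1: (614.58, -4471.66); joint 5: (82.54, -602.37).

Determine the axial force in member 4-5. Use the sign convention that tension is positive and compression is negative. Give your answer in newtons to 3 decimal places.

N=7 nodes, M=11 members, R=3 reactions → 2N=14, M+R=14
member 0 (0-1): L=1.5339, (cx,cy)=(0.2627,0.9649)
member 1 (0-2): L=0.7680, (cx,cy)=(1.0000,0.0000)
member 2 (1-2): L=1.5243, (cx,cy)=(0.2394,-0.9709)
member 3 (1-3): L=0.6867, (cx,cy)=(0.9728,0.2316)
member 4 (2-3): L=1.6668, (cx,cy)=(0.1818,0.9833)
member 5 (2-4): L=0.6470, (cx,cy)=(1.0000,0.0000)
member 6 (3-4): L=1.6747, (cx,cy)=(0.2054,-0.9787)
member 7 (3-5): L=0.8079, (cx,cy)=(0.9866,-0.1634)
member 8 (4-5): L=1.5736, (cx,cy)=(0.2879,0.9577)
member 9 (4-6): L=0.7850, (cx,cy)=(1.0000,0.0000)
member 10 (5-6): L=1.5431, (cx,cy)=(0.2151,-0.9766)
solve A·x = −loads:
  F[0-1] = -3392.6383 N (compression)
  F[0-2] = +1588.4720 N (tension)
  F[1-2] = -1514.3991 N (compression)
  F[1-3] = -1175.2546 N (compression)
  F[2-3] = +1495.2588 N (tension)
  F[2-4] = +954.0325 N (tension)
  F[3-4] = -1115.6129 N (compression)
  F[3-5] = -651.0862 N (compression)
  F[4-5] = +1140.0852 N (tension)
  F[4-6] = +396.6768 N (tension)
  F[5-6] = -1843.7556 N (compression)
  Rx@0 = -697.1200 N
  Ry@0 = +3273.4517 N
  Ry@6 = +1800.5783 N

1140.085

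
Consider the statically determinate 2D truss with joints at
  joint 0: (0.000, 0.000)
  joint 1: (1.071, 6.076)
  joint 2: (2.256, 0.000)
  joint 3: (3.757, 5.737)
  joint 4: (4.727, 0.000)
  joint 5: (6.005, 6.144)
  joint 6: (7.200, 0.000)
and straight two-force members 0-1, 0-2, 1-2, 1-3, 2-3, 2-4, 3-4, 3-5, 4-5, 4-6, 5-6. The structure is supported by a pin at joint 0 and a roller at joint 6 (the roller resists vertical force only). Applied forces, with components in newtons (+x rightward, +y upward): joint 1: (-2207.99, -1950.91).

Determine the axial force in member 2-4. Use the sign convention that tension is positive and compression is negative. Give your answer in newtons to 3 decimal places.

N=7 nodes, M=11 members, R=3 reactions → 2N=14, M+R=14
member 0 (0-1): L=6.1697, (cx,cy)=(0.1736,0.9848)
member 1 (0-2): L=2.2560, (cx,cy)=(1.0000,0.0000)
member 2 (1-2): L=6.1905, (cx,cy)=(0.1914,-0.9815)
member 3 (1-3): L=2.7073, (cx,cy)=(0.9921,-0.1252)
member 4 (2-3): L=5.9301, (cx,cy)=(0.2531,0.9674)
member 5 (2-4): L=2.4710, (cx,cy)=(1.0000,0.0000)
member 6 (3-4): L=5.8184, (cx,cy)=(0.1667,-0.9860)
member 7 (3-5): L=2.2845, (cx,cy)=(0.9840,0.1782)
member 8 (4-5): L=6.2755, (cx,cy)=(0.2036,0.9790)
member 9 (4-6): L=2.4730, (cx,cy)=(1.0000,0.0000)
member 10 (5-6): L=6.2591, (cx,cy)=(0.1909,-0.9816)
solve A·x = −loads:
  F[0-1] = -3578.3374 N (compression)
  F[0-2] = -1586.8223 N (compression)
  F[1-2] = +1433.9899 N (tension)
  F[1-3] = +1322.7342 N (tension)
  F[2-3] = -1454.8475 N (compression)
  F[2-4] = -944.0796 N (compression)
  F[3-4] = +1716.2419 N (tension)
  F[3-5] = +668.6586 N (tension)
  F[4-5] = -1728.4455 N (compression)
  F[4-6] = -305.9660 N (compression)
  F[5-6] = +1602.5792 N (tension)
  Rx@0 = +2207.9900 N
  Ry@0 = +3524.0104 N
  Ry@6 = -1573.1004 N

-944.080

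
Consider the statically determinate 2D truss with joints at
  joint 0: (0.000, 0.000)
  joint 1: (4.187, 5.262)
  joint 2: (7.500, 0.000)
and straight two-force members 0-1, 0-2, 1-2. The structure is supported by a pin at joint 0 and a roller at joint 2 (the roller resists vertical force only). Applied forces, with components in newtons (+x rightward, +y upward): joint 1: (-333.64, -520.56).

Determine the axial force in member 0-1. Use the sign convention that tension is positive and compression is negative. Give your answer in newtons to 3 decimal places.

N=3 nodes, M=3 members, R=3 reactions → 2N=6, M+R=6
member 0 (0-1): L=6.7246, (cx,cy)=(0.6226,0.7825)
member 1 (0-2): L=7.5000, (cx,cy)=(1.0000,0.0000)
member 2 (1-2): L=6.2181, (cx,cy)=(0.5328,-0.8462)
solve A·x = −loads:
  F[0-1] = -593.0061 N (compression)
  F[0-2] = +35.5914 N (tension)
  F[1-2] = -66.8007 N (compression)
  Rx@0 = +333.6400 N
  Ry@0 = +464.0305 N
  Ry@2 = +56.5295 N

-593.006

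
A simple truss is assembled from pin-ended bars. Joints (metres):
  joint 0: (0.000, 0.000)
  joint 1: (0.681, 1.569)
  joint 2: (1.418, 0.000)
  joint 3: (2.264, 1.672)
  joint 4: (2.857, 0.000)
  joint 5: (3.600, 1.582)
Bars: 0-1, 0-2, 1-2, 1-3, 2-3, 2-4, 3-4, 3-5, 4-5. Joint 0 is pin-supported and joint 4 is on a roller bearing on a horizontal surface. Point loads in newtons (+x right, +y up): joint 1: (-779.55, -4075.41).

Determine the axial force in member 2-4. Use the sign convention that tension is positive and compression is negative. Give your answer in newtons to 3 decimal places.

192.694

N=6 nodes, M=9 members, R=3 reactions → 2N=12, M+R=12
member 0 (0-1): L=1.7104, (cx,cy)=(0.3981,0.9173)
member 1 (0-2): L=1.4180, (cx,cy)=(1.0000,0.0000)
member 2 (1-2): L=1.7335, (cx,cy)=(0.4252,-0.9051)
member 3 (1-3): L=1.5863, (cx,cy)=(0.9979,0.0649)
member 4 (2-3): L=1.8738, (cx,cy)=(0.4515,0.8923)
member 5 (2-4): L=1.4390, (cx,cy)=(1.0000,0.0000)
member 6 (3-4): L=1.7740, (cx,cy)=(0.3343,-0.9425)
member 7 (3-5): L=1.3390, (cx,cy)=(0.9977,-0.0672)
member 8 (4-5): L=1.7478, (cx,cy)=(0.4251,0.9051)
solve A·x = −loads:
  F[0-1] = -3850.4508 N (compression)
  F[0-2] = +753.5024 N (tension)
  F[1-2] = -635.0235 N (compression)
  F[1-3] = -484.5396 N (compression)
  F[2-3] = +644.1593 N (tension)
  F[2-4] = +192.6935 N (tension)
  F[3-4] = -576.4702 N (compression)
  F[3-5] = +0.0000 N (tension)
  F[4-5] = -0.0000 N (compression)
  Rx@0 = +779.5500 N
  Ry@0 = +3532.0987 N
  Ry@4 = +543.3113 N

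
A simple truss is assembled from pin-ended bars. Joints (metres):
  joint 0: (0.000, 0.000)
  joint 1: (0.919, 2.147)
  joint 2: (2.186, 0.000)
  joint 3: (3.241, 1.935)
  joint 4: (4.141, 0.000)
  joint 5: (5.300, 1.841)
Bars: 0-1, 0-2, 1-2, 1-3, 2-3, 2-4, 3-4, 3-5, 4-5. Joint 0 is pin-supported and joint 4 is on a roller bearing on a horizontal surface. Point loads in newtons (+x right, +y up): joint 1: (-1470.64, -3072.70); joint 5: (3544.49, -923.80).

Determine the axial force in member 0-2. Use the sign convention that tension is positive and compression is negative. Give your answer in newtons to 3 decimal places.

2638.396

N=6 nodes, M=9 members, R=3 reactions → 2N=12, M+R=12
member 0 (0-1): L=2.3354, (cx,cy)=(0.3935,0.9193)
member 1 (0-2): L=2.1860, (cx,cy)=(1.0000,0.0000)
member 2 (1-2): L=2.4930, (cx,cy)=(0.5082,-0.8612)
member 3 (1-3): L=2.3317, (cx,cy)=(0.9959,-0.0909)
member 4 (2-3): L=2.2039, (cx,cy)=(0.4787,0.8780)
member 5 (2-4): L=1.9550, (cx,cy)=(1.0000,0.0000)
member 6 (3-4): L=2.1341, (cx,cy)=(0.4217,-0.9067)
member 7 (3-5): L=2.0611, (cx,cy)=(0.9990,-0.0456)
member 8 (4-5): L=2.1754, (cx,cy)=(0.5328,0.8463)
solve A·x = −loads:
  F[0-1] = -1434.6567 N (compression)
  F[0-2] = +2638.3958 N (tension)
  F[1-2] = -2253.8902 N (compression)
  F[1-3] = +2060.1201 N (tension)
  F[2-3] = +2210.8641 N (tension)
  F[2-4] = +434.5774 N (tension)
  F[3-4] = -2136.1519 N (compression)
  F[3-5] = +4014.9710 N (tension)
  F[4-5] = -875.2525 N (compression)
  Rx@0 = -2073.8500 N
  Ry@0 = +1318.9117 N
  Ry@4 = +2677.5883 N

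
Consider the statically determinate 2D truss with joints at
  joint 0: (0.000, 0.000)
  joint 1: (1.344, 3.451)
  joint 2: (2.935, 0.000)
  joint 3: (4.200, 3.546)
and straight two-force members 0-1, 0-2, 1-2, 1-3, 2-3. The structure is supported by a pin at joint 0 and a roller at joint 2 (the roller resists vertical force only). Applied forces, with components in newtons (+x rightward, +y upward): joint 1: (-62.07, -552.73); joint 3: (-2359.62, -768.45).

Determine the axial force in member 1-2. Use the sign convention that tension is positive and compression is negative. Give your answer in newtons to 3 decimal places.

2498.860

N=4 nodes, M=5 members, R=3 reactions → 2N=8, M+R=8
member 0 (0-1): L=3.7035, (cx,cy)=(0.3629,0.9318)
member 1 (0-2): L=2.9350, (cx,cy)=(1.0000,0.0000)
member 2 (1-2): L=3.8001, (cx,cy)=(0.4187,-0.9081)
member 3 (1-3): L=2.8576, (cx,cy)=(0.9994,0.0332)
member 4 (2-3): L=3.7649, (cx,cy)=(0.3360,0.9419)
solve A·x = −loads:
  F[0-1] = -3103.8358 N (compression)
  F[0-2] = -1295.3009 N (compression)
  F[1-2] = +2498.8596 N (tension)
  F[1-3] = -2111.6947 N (compression)
  F[2-3] = -741.3473 N (compression)
  Rx@0 = +2421.6900 N
  Ry@0 = +2892.2386 N
  Ry@2 = -1571.0586 N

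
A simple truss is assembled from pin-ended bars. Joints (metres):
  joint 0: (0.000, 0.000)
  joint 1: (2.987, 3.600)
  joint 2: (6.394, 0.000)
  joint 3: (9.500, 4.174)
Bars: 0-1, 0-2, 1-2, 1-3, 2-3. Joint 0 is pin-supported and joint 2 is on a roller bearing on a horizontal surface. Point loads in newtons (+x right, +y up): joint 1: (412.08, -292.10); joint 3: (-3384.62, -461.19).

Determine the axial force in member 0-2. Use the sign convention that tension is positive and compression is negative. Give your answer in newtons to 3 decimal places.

N=4 nodes, M=5 members, R=3 reactions → 2N=8, M+R=8
member 0 (0-1): L=4.6778, (cx,cy)=(0.6385,0.7696)
member 1 (0-2): L=6.3940, (cx,cy)=(1.0000,0.0000)
member 2 (1-2): L=4.9566, (cx,cy)=(0.6874,-0.7263)
member 3 (1-3): L=6.5382, (cx,cy)=(0.9961,0.0878)
member 4 (2-3): L=5.2028, (cx,cy)=(0.5970,0.8023)
solve A·x = −loads:
  F[0-1] = -2480.6549 N (compression)
  F[0-2] = -1388.5356 N (compression)
  F[1-2] = +1831.3440 N (tension)
  F[1-3] = -3267.5108 N (compression)
  F[2-3] = -217.3019 N (compression)
  Rx@0 = +2972.5400 N
  Ry@0 = +1909.0780 N
  Ry@2 = -1155.7880 N

-1388.536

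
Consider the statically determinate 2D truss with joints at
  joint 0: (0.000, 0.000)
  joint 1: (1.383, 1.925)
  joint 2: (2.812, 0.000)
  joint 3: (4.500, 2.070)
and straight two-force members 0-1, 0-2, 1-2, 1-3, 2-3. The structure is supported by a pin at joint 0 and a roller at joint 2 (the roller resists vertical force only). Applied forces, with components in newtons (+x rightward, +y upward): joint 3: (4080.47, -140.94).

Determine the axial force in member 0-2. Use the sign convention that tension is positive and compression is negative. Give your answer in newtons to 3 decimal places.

1861.661

N=4 nodes, M=5 members, R=3 reactions → 2N=8, M+R=8
member 0 (0-1): L=2.3703, (cx,cy)=(0.5835,0.8121)
member 1 (0-2): L=2.8120, (cx,cy)=(1.0000,0.0000)
member 2 (1-2): L=2.3974, (cx,cy)=(0.5961,-0.8029)
member 3 (1-3): L=3.1204, (cx,cy)=(0.9989,0.0465)
member 4 (2-3): L=2.6710, (cx,cy)=(0.6320,0.7750)
solve A·x = −loads:
  F[0-1] = +3802.7761 N (tension)
  F[0-2] = +1861.6609 N (tension)
  F[1-2] = -3593.6557 N (compression)
  F[1-3] = +4365.5421 N (tension)
  F[2-3] = -443.6205 N (compression)
  Rx@0 = -4080.4700 N
  Ry@0 = -3088.3640 N
  Ry@2 = +3229.3040 N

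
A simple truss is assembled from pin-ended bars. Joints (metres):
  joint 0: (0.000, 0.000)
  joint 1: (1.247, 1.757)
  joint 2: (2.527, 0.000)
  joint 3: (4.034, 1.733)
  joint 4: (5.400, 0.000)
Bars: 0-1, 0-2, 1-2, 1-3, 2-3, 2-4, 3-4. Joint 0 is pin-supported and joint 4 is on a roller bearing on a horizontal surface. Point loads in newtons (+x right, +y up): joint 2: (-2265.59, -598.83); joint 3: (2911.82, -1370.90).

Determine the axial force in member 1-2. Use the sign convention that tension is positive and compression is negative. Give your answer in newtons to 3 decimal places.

N=5 nodes, M=7 members, R=3 reactions → 2N=10, M+R=10
member 0 (0-1): L=2.1545, (cx,cy)=(0.5788,0.8155)
member 1 (0-2): L=2.5270, (cx,cy)=(1.0000,0.0000)
member 2 (1-2): L=2.1738, (cx,cy)=(0.5888,-0.8083)
member 3 (1-3): L=2.7871, (cx,cy)=(1.0000,-0.0086)
member 4 (2-3): L=2.2966, (cx,cy)=(0.6562,0.7546)
member 5 (2-4): L=2.8730, (cx,cy)=(1.0000,0.0000)
member 6 (3-4): L=2.2066, (cx,cy)=(0.6190,-0.7854)
solve A·x = −loads:
  F[0-1] = +329.9773 N (tension)
  F[0-2] = +455.2468 N (tension)
  F[1-2] = -337.0775 N (compression)
  F[1-3] = +389.4783 N (tension)
  F[2-3] = +1154.6252 N (tension)
  F[2-4] = +1764.7032 N (tension)
  F[3-4] = -2850.7018 N (compression)
  Rx@0 = -646.2300 N
  Ry@0 = -269.0919 N
  Ry@4 = +2238.8219 N

-337.077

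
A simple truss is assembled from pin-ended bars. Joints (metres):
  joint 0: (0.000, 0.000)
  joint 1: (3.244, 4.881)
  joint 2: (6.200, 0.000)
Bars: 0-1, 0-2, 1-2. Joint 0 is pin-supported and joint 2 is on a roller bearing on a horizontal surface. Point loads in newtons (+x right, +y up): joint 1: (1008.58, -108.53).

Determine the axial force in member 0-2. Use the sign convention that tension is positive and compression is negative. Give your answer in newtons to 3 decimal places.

515.255

N=3 nodes, M=3 members, R=3 reactions → 2N=6, M+R=6
member 0 (0-1): L=5.8607, (cx,cy)=(0.5535,0.8328)
member 1 (0-2): L=6.2000, (cx,cy)=(1.0000,0.0000)
member 2 (1-2): L=5.7063, (cx,cy)=(0.5180,-0.8554)
solve A·x = −loads:
  F[0-1] = +891.2530 N (tension)
  F[0-2] = +515.2551 N (tension)
  F[1-2] = -994.6586 N (compression)
  Rx@0 = -1008.5800 N
  Ry@0 = -742.2684 N
  Ry@2 = +850.7984 N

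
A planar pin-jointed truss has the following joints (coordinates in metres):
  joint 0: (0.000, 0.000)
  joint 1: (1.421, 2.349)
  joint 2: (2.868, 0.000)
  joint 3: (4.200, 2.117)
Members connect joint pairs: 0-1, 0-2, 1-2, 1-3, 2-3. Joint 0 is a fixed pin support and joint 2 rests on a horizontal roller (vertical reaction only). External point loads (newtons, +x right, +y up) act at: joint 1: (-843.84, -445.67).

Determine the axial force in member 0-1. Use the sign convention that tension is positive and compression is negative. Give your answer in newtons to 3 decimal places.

-1070.555

N=4 nodes, M=5 members, R=3 reactions → 2N=8, M+R=8
member 0 (0-1): L=2.7454, (cx,cy)=(0.5176,0.8556)
member 1 (0-2): L=2.8680, (cx,cy)=(1.0000,0.0000)
member 2 (1-2): L=2.7589, (cx,cy)=(0.5245,-0.8514)
member 3 (1-3): L=2.7887, (cx,cy)=(0.9965,-0.0832)
member 4 (2-3): L=2.5012, (cx,cy)=(0.5325,0.8464)
solve A·x = −loads:
  F[0-1] = -1070.5552 N (compression)
  F[0-2] = -289.7215 N (compression)
  F[1-2] = +552.3959 N (tension)
  F[1-3] = +0.0000 N (tension)
  F[2-3] = -0.0000 N (compression)
  Rx@0 = +843.8400 N
  Ry@0 = +915.9919 N
  Ry@2 = -470.3219 N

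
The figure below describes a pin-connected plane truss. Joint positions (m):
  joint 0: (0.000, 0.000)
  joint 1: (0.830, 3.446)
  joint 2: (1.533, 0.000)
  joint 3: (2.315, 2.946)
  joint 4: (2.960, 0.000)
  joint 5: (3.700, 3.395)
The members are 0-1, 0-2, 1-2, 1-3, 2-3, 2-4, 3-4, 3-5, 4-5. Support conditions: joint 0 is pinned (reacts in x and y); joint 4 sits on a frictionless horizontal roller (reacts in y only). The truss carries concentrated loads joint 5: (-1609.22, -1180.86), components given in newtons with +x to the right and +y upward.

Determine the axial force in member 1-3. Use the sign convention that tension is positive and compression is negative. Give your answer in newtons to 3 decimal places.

N=6 nodes, M=9 members, R=3 reactions → 2N=12, M+R=12
member 0 (0-1): L=3.5445, (cx,cy)=(0.2342,0.9722)
member 1 (0-2): L=1.5330, (cx,cy)=(1.0000,0.0000)
member 2 (1-2): L=3.5170, (cx,cy)=(0.1999,-0.9798)
member 3 (1-3): L=1.5669, (cx,cy)=(0.9477,-0.3191)
member 4 (2-3): L=3.0480, (cx,cy)=(0.2566,0.9665)
member 5 (2-4): L=1.4270, (cx,cy)=(1.0000,0.0000)
member 6 (3-4): L=3.0158, (cx,cy)=(0.2139,-0.9769)
member 7 (3-5): L=1.4560, (cx,cy)=(0.9513,0.3084)
member 8 (4-5): L=3.4747, (cx,cy)=(0.2130,0.9771)
solve A·x = −loads:
  F[0-1] = -1594.8356 N (compression)
  F[0-2] = -1235.7694 N (compression)
  F[1-2] = +1836.9376 N (tension)
  F[1-3] = -781.4865 N (compression)
  F[2-3] = -1862.1968 N (compression)
  F[2-4] = -390.8235 N (compression)
  F[3-4] = +1104.4825 N (tension)
  F[3-5] = -1529.1467 N (compression)
  F[4-5] = -725.9445 N (compression)
  Rx@0 = +1609.2200 N
  Ry@0 = +1550.4951 N
  Ry@4 = -369.6351 N

-781.486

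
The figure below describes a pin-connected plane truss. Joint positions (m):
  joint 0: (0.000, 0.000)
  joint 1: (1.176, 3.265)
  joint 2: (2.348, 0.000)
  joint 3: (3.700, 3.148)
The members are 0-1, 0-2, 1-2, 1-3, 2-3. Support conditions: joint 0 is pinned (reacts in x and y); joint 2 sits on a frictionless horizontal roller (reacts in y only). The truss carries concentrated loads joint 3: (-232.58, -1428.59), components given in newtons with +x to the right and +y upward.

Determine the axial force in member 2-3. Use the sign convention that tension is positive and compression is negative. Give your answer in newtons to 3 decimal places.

N=4 nodes, M=5 members, R=3 reactions → 2N=8, M+R=8
member 0 (0-1): L=3.4703, (cx,cy)=(0.3389,0.9408)
member 1 (0-2): L=2.3480, (cx,cy)=(1.0000,0.0000)
member 2 (1-2): L=3.4690, (cx,cy)=(0.3379,-0.9412)
member 3 (1-3): L=2.5267, (cx,cy)=(0.9989,-0.0463)
member 4 (2-3): L=3.4260, (cx,cy)=(0.3946,0.9188)
solve A·x = −loads:
  F[0-1] = +542.8934 N (tension)
  F[0-2] = -416.5517 N (compression)
  F[1-2] = -561.0785 N (compression)
  F[1-3] = +373.9341 N (tension)
  F[2-3] = -1535.9263 N (compression)
  Rx@0 = +232.5800 N
  Ry@0 = -510.7717 N
  Ry@2 = +1939.3617 N

-1535.926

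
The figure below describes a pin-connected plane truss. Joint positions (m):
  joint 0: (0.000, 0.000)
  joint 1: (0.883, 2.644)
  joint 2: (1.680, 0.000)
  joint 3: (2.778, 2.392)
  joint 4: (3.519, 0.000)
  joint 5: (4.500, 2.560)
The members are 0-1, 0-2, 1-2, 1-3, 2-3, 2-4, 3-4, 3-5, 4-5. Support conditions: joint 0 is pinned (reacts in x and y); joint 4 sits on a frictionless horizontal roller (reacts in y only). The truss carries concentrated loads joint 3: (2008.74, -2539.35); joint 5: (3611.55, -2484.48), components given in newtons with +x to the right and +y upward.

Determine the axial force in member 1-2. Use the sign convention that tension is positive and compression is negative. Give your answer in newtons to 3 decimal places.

N=6 nodes, M=9 members, R=3 reactions → 2N=12, M+R=12
member 0 (0-1): L=2.7875, (cx,cy)=(0.3168,0.9485)
member 1 (0-2): L=1.6800, (cx,cy)=(1.0000,0.0000)
member 2 (1-2): L=2.7615, (cx,cy)=(0.2886,-0.9574)
member 3 (1-3): L=1.9117, (cx,cy)=(0.9913,-0.1318)
member 4 (2-3): L=2.6320, (cx,cy)=(0.4172,0.9088)
member 5 (2-4): L=1.8390, (cx,cy)=(1.0000,0.0000)
member 6 (3-4): L=2.5041, (cx,cy)=(0.2959,-0.9552)
member 7 (3-5): L=1.7302, (cx,cy)=(0.9953,0.0971)
member 8 (4-5): L=2.7415, (cx,cy)=(0.3578,0.9338)
solve A·x = −loads:
  F[0-1] = +4375.9833 N (tension)
  F[0-2] = +4234.1280 N (tension)
  F[1-2] = -4716.7084 N (compression)
  F[1-3] = +2771.6382 N (tension)
  F[2-3] = +4969.0511 N (tension)
  F[2-4] = +799.8599 N (tension)
  F[3-4] = -6519.4307 N (compression)
  F[3-5] = +4763.3590 N (tension)
  F[4-5] = -3155.9690 N (compression)
  Rx@0 = -5620.2900 N
  Ry@0 = -4150.6367 N
  Ry@4 = +9174.4667 N

-4716.708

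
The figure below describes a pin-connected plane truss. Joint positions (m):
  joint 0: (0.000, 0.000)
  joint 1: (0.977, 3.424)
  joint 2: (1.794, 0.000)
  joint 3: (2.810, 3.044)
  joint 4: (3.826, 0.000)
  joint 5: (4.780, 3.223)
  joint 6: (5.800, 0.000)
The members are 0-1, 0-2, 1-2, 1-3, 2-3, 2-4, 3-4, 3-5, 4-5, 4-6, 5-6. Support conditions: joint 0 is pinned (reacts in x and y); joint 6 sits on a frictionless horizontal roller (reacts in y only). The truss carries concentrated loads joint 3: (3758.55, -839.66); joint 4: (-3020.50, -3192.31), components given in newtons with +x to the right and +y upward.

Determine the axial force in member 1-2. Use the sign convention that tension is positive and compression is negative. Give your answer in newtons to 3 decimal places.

-519.217

N=7 nodes, M=11 members, R=3 reactions → 2N=14, M+R=14
member 0 (0-1): L=3.5607, (cx,cy)=(0.2744,0.9616)
member 1 (0-2): L=1.7940, (cx,cy)=(1.0000,0.0000)
member 2 (1-2): L=3.5201, (cx,cy)=(0.2321,-0.9727)
member 3 (1-3): L=1.8720, (cx,cy)=(0.9792,-0.2030)
member 4 (2-3): L=3.2091, (cx,cy)=(0.3166,0.9486)
member 5 (2-4): L=2.0320, (cx,cy)=(1.0000,0.0000)
member 6 (3-4): L=3.2091, (cx,cy)=(0.3166,-0.9486)
member 7 (3-5): L=1.9781, (cx,cy)=(0.9959,0.0905)
member 8 (4-5): L=3.3612, (cx,cy)=(0.2838,0.9589)
member 9 (4-6): L=1.9740, (cx,cy)=(1.0000,0.0000)
member 10 (5-6): L=3.3806, (cx,cy)=(0.3017,-0.9534)
solve A·x = −loads:
  F[0-1] = +471.3355 N (tension)
  F[0-2] = +608.7215 N (tension)
  F[1-2] = -519.2170 N (compression)
  F[1-3] = +255.1479 N (tension)
  F[2-3] = +532.4277 N (tension)
  F[2-4] = +319.6468 N (tension)
  F[3-4] = -1633.4376 N (compression)
  F[3-5] = -2834.6272 N (compression)
  F[4-5] = +4945.0822 N (tension)
  F[4-6] = +1419.4600 N (tension)
  F[5-6] = -4704.4684 N (compression)
  Rx@0 = -738.0500 N
  Ry@0 = -453.2453 N
  Ry@6 = +4485.2153 N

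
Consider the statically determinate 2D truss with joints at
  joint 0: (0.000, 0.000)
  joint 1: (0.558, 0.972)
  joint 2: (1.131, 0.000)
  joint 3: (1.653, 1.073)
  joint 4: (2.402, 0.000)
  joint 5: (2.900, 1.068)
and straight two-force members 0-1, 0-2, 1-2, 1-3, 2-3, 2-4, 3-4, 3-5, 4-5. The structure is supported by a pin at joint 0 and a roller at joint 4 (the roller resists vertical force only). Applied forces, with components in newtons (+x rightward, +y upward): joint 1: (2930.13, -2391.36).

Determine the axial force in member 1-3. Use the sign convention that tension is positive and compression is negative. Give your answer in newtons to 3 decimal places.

-2168.619

N=6 nodes, M=9 members, R=3 reactions → 2N=12, M+R=12
member 0 (0-1): L=1.1208, (cx,cy)=(0.4979,0.8673)
member 1 (0-2): L=1.1310, (cx,cy)=(1.0000,0.0000)
member 2 (1-2): L=1.1283, (cx,cy)=(0.5078,-0.8615)
member 3 (1-3): L=1.0996, (cx,cy)=(0.9958,0.0918)
member 4 (2-3): L=1.1932, (cx,cy)=(0.4375,0.8992)
member 5 (2-4): L=1.2710, (cx,cy)=(1.0000,0.0000)
member 6 (3-4): L=1.3086, (cx,cy)=(0.5724,-0.8200)
member 7 (3-5): L=1.2470, (cx,cy)=(1.0000,-0.0040)
member 8 (4-5): L=1.1784, (cx,cy)=(0.4226,0.9063)
solve A·x = −loads:
  F[0-1] = -749.6280 N (compression)
  F[0-2] = +3303.3454 N (tension)
  F[1-2] = -2252.4965 N (compression)
  F[1-3] = -2168.6194 N (compression)
  F[2-3] = +2157.8620 N (tension)
  F[2-4] = +1215.4621 N (tension)
  F[3-4] = -2123.5053 N (compression)
  F[3-5] = -0.0000 N (compression)
  F[4-5] = +0.0000 N (tension)
  Rx@0 = -2930.1300 N
  Ry@0 = +650.1172 N
  Ry@4 = +1741.2428 N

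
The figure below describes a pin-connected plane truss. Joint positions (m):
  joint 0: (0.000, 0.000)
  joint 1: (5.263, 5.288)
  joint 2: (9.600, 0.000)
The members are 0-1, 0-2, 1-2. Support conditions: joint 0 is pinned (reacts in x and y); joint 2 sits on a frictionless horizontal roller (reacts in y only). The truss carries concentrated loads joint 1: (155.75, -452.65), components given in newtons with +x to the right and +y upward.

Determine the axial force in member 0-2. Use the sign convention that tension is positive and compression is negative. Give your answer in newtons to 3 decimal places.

273.891

N=3 nodes, M=3 members, R=3 reactions → 2N=6, M+R=6
member 0 (0-1): L=7.4607, (cx,cy)=(0.7054,0.7088)
member 1 (0-2): L=9.6000, (cx,cy)=(1.0000,0.0000)
member 2 (1-2): L=6.8390, (cx,cy)=(0.6342,-0.7732)
solve A·x = −loads:
  F[0-1] = -167.4733 N (compression)
  F[0-2] = +273.8906 N (tension)
  F[1-2] = -431.8998 N (compression)
  Rx@0 = -155.7500 N
  Ry@0 = +118.7018 N
  Ry@2 = +333.9482 N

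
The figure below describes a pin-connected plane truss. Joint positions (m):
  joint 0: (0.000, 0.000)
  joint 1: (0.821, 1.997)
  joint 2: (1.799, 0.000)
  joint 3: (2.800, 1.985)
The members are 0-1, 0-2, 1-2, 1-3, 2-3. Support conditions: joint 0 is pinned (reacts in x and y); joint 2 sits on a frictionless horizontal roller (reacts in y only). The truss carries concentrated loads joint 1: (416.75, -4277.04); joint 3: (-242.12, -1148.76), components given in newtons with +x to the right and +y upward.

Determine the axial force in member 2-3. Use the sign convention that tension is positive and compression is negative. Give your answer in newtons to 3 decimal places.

N=4 nodes, M=5 members, R=3 reactions → 2N=8, M+R=8
member 0 (0-1): L=2.1592, (cx,cy)=(0.3802,0.9249)
member 1 (0-2): L=1.7990, (cx,cy)=(1.0000,0.0000)
member 2 (1-2): L=2.2236, (cx,cy)=(0.4398,-0.8981)
member 3 (1-3): L=1.9790, (cx,cy)=(1.0000,-0.0061)
member 4 (2-3): L=2.2231, (cx,cy)=(0.4503,0.8929)
solve A·x = −loads:
  F[0-1] = -1611.5360 N (compression)
  F[0-2] = +787.3960 N (tension)
  F[1-2] = -3105.0381 N (compression)
  F[1-3] = +336.1574 N (tension)
  F[2-3] = -1284.2773 N (compression)
  Rx@0 = -174.6300 N
  Ry@0 = +1490.4918 N
  Ry@2 = +3935.3082 N

-1284.277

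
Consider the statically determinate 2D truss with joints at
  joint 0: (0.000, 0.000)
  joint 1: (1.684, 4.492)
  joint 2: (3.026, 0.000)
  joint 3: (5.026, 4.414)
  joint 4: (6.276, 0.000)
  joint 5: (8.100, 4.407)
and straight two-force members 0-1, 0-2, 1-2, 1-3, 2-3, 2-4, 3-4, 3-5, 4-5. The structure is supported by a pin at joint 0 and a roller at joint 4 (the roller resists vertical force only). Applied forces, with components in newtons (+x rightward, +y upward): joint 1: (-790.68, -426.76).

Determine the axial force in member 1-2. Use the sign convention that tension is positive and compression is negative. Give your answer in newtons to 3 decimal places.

N=6 nodes, M=9 members, R=3 reactions → 2N=12, M+R=12
member 0 (0-1): L=4.7973, (cx,cy)=(0.3510,0.9364)
member 1 (0-2): L=3.0260, (cx,cy)=(1.0000,0.0000)
member 2 (1-2): L=4.6882, (cx,cy)=(0.2863,-0.9582)
member 3 (1-3): L=3.3429, (cx,cy)=(0.9997,-0.0233)
member 4 (2-3): L=4.8460, (cx,cy)=(0.4127,0.9109)
member 5 (2-4): L=3.2500, (cx,cy)=(1.0000,0.0000)
member 6 (3-4): L=4.5876, (cx,cy)=(0.2725,-0.9622)
member 7 (3-5): L=3.0740, (cx,cy)=(1.0000,-0.0023)
member 8 (4-5): L=4.7696, (cx,cy)=(0.3824,0.9240)
solve A·x = −loads:
  F[0-1] = -937.8553 N (compression)
  F[0-2] = -461.4627 N (compression)
  F[1-2] = +463.1166 N (tension)
  F[1-3] = +328.9843 N (tension)
  F[2-3] = -487.1627 N (compression)
  F[2-4] = -127.8357 N (compression)
  F[3-4] = +469.1653 N (tension)
  F[3-5] = +0.0000 N (tension)
  F[4-5] = -0.0000 N (compression)
  Rx@0 = +790.6800 N
  Ry@0 = +878.1734 N
  Ry@4 = -451.4134 N

463.117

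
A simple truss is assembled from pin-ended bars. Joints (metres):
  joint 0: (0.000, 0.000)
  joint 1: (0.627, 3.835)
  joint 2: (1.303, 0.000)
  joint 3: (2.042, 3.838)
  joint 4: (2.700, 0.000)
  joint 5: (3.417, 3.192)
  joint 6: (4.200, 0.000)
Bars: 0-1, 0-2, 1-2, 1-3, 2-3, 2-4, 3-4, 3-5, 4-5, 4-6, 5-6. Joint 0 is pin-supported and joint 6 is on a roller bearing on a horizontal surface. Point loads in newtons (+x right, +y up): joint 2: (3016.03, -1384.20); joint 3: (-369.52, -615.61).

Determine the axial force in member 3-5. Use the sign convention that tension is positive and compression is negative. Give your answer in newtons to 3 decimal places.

-183.660

N=7 nodes, M=11 members, R=3 reactions → 2N=14, M+R=14
member 0 (0-1): L=3.8859, (cx,cy)=(0.1614,0.9869)
member 1 (0-2): L=1.3030, (cx,cy)=(1.0000,0.0000)
member 2 (1-2): L=3.8941, (cx,cy)=(0.1736,-0.9848)
member 3 (1-3): L=1.4150, (cx,cy)=(1.0000,0.0021)
member 4 (2-3): L=3.9085, (cx,cy)=(0.1891,0.9820)
member 5 (2-4): L=1.3970, (cx,cy)=(1.0000,0.0000)
member 6 (3-4): L=3.8940, (cx,cy)=(0.1690,-0.9856)
member 7 (3-5): L=1.5192, (cx,cy)=(0.9051,-0.4252)
member 8 (4-5): L=3.2715, (cx,cy)=(0.2192,0.9757)
member 9 (4-6): L=1.5000, (cx,cy)=(1.0000,0.0000)
member 10 (5-6): L=3.2866, (cx,cy)=(0.2382,-0.9712)
solve A·x = −loads:
  F[0-1] = -1630.1050 N (compression)
  F[0-2] = +2909.5305 N (tension)
  F[1-2] = +1632.3712 N (tension)
  F[1-3] = -546.3930 N (compression)
  F[2-3] = -227.4905 N (compression)
  F[2-4] = +219.8846 N (tension)
  F[3-4] = -317.5335 N (compression)
  F[3-5] = -183.6601 N (compression)
  F[4-5] = +320.7657 N (tension)
  F[4-6] = +95.9284 N (tension)
  F[5-6] = -402.6582 N (compression)
  Rx@0 = -2646.5100 N
  Ry@0 = +1608.7456 N
  Ry@6 = +391.0644 N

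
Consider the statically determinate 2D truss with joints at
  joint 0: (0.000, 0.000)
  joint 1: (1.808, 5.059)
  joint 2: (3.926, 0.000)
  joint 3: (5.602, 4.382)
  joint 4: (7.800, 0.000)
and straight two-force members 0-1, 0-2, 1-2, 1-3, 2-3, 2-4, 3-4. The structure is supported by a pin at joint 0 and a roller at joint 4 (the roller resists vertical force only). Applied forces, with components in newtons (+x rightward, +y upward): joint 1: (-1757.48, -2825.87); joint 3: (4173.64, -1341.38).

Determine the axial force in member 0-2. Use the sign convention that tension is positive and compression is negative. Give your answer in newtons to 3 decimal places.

2896.481

N=5 nodes, M=7 members, R=3 reactions → 2N=10, M+R=10
member 0 (0-1): L=5.3724, (cx,cy)=(0.3365,0.9417)
member 1 (0-2): L=3.9260, (cx,cy)=(1.0000,0.0000)
member 2 (1-2): L=5.4845, (cx,cy)=(0.3862,-0.9224)
member 3 (1-3): L=3.8539, (cx,cy)=(0.9845,-0.1757)
member 4 (2-3): L=4.6916, (cx,cy)=(0.3572,0.9340)
member 5 (2-4): L=3.8740, (cx,cy)=(1.0000,0.0000)
member 6 (3-4): L=4.9024, (cx,cy)=(0.4484,-0.8939)
solve A·x = −loads:
  F[0-1] = -1427.2467 N (compression)
  F[0-2] = +2896.4811 N (tension)
  F[1-2] = -2003.2154 N (compression)
  F[1-3] = +2083.1565 N (tension)
  F[2-3] = +1978.3551 N (tension)
  F[2-4] = +1416.1371 N (tension)
  F[3-4] = -3158.5137 N (compression)
  Rx@0 = -2416.1600 N
  Ry@0 = +1343.9958 N
  Ry@4 = +2823.2542 N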